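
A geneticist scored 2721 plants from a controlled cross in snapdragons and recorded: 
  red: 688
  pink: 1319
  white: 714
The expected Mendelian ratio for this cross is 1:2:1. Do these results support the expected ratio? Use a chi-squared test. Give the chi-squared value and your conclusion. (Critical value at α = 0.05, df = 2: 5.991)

3.029; consistent

Under the 1:2:1 hypothesis (Σ ratio = 4, N = 2721):
  red: 2721 × 1/4 = 680.25
  pink: 2721 × 2/4 = 1360.5
  white: 2721 × 1/4 = 680.25
χ² = Σ (O − E)² / E
  red: (688 − 680.25)² / 680.25 = 0.0883
  pink: (1319 − 1360.5)² / 1360.5 = 1.2659
  white: (714 − 680.25)² / 680.25 = 1.6745
χ² = 0.0883 + 1.2659 + 1.6745 = 3.0287 ≈ 3.029
Degrees of freedom = 3 − 1 = 2; critical value at α = 0.05 is 5.991.
Since 3.029 < 5.991, we fail to reject the null hypothesis — the data are consistent with the 1:2:1 ratio.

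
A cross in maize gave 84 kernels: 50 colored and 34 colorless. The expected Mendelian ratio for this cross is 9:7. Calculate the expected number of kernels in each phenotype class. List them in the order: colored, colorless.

47.25, 36.75

Expected counts for N = 84 under a 9:7 ratio (total parts = 16):
  colored: 84 × 9/16 = 47.25
  colorless: 84 × 7/16 = 36.75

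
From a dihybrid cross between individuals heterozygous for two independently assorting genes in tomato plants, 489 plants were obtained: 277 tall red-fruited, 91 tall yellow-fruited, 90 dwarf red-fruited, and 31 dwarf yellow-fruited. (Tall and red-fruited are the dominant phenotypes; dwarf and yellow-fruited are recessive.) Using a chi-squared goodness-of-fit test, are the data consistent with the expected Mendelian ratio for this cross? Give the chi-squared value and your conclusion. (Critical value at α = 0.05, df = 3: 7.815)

0.056; consistent

A dihybrid F₂ with independent assortment and complete dominance at both loci gives a 9:3:3:1 phenotypic ratio.
Total ratio parts = 16. Expected numbers out of 489:
  tall red-fruited: 489 × 9/16 = 275.0625
  tall yellow-fruited: 489 × 3/16 = 91.6875
  dwarf red-fruited: 489 × 3/16 = 91.6875
  dwarf yellow-fruited: 489 × 1/16 = 30.5625
χ² = Σ (O − E)² / E
  tall red-fruited: (277 − 275.0625)² / 275.0625 = 0.0136
  tall yellow-fruited: (91 − 91.6875)² / 91.6875 = 0.0052
  dwarf red-fruited: (90 − 91.6875)² / 91.6875 = 0.0311
  dwarf yellow-fruited: (31 − 30.5625)² / 30.5625 = 0.0063
χ² = 0.0136 + 0.0052 + 0.0311 + 0.0063 = 0.0562 ≈ 0.056
Degrees of freedom = 4 − 1 = 3; critical value at α = 0.05 is 7.815.
Since 0.056 < 7.815, we fail to reject the null hypothesis — the data are consistent with the 9:3:3:1 ratio.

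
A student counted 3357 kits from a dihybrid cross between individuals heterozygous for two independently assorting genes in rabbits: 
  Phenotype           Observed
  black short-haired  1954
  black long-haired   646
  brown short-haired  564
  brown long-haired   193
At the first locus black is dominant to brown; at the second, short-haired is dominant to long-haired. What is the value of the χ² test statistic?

10.871

A dihybrid F₂ with independent assortment and complete dominance at both loci gives a 9:3:3:1 phenotypic ratio.
Expected counts for N = 3357 under a 9:3:3:1 ratio (total parts = 16):
  black short-haired: 3357 × 9/16 = 1888.3125
  black long-haired: 3357 × 3/16 = 629.4375
  brown short-haired: 3357 × 3/16 = 629.4375
  brown long-haired: 3357 × 1/16 = 209.8125
χ² = Σ (O − E)² / E
  black short-haired: (1954 − 1888.3125)² / 1888.3125 = 2.2850
  black long-haired: (646 − 629.4375)² / 629.4375 = 0.4358
  brown short-haired: (564 − 629.4375)² / 629.4375 = 6.8030
  brown long-haired: (193 − 209.8125)² / 209.8125 = 1.3472
χ² = 2.2850 + 0.4358 + 6.8030 + 1.3472 = 10.871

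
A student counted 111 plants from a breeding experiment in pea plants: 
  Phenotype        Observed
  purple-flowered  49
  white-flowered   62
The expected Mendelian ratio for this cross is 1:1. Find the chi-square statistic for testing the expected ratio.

Under the 1:1 hypothesis (Σ ratio = 2, N = 111):
  purple-flowered: 111 × 1/2 = 55.5
  white-flowered: 111 × 1/2 = 55.5
χ² = Σ (O − E)² / E
  purple-flowered: (49 − 55.5)² / 55.5 = 0.7613
  white-flowered: (62 − 55.5)² / 55.5 = 0.7613
χ² = 0.7613 + 0.7613 = 1.5226 ≈ 1.523

1.523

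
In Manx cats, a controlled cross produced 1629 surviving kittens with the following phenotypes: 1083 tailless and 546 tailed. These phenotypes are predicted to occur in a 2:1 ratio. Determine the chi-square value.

The 2:1 ratio has 3 parts, so with N = 1629 the expected counts are:
  tailless: 1629 × 2/3 = 1086
  tailed: 1629 × 1/3 = 543
χ² = Σ (O − E)² / E
  tailless: (1083 − 1086)² / 1086 = 0.0083
  tailed: (546 − 543)² / 543 = 0.0166
χ² = 0.0083 + 0.0166 = 0.0249 ≈ 0.025

0.025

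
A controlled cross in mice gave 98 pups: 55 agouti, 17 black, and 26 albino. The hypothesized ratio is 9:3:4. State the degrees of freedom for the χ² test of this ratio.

2

A goodness-of-fit test with 3 phenotype classes has df = 3 − 1 = 2.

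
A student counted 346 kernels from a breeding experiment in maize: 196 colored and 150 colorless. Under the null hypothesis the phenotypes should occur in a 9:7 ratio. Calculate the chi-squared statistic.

Expected counts for N = 346 under a 9:7 ratio (total parts = 16):
  colored: 346 × 9/16 = 194.625
  colorless: 346 × 7/16 = 151.375
χ² = Σ (O − E)² / E
  colored: (196 − 194.625)² / 194.625 = 0.0097
  colorless: (150 − 151.375)² / 151.375 = 0.0125
χ² = 0.0097 + 0.0125 = 0.0222 ≈ 0.022

0.022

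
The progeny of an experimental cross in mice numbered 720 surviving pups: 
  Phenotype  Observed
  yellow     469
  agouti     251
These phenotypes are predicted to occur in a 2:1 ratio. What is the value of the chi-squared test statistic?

The 2:1 ratio has 3 parts, so with N = 720 the expected counts are:
  yellow: 720 × 2/3 = 480
  agouti: 720 × 1/3 = 240
χ² = Σ (O − E)² / E
  yellow: (469 − 480)² / 480 = 0.2521
  agouti: (251 − 240)² / 240 = 0.5042
χ² = 0.2521 + 0.5042 = 0.7563 ≈ 0.756

0.756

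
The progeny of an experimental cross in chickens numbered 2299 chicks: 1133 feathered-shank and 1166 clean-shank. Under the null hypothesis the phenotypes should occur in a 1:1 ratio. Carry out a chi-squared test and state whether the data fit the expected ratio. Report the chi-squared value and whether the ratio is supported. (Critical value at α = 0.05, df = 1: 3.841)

0.474; consistent

Total ratio parts = 2. Expected numbers out of 2299:
  feathered-shank: 2299 × 1/2 = 1149.5
  clean-shank: 2299 × 1/2 = 1149.5
χ² = Σ (O − E)² / E
  feathered-shank: (1133 − 1149.5)² / 1149.5 = 0.2368
  clean-shank: (1166 − 1149.5)² / 1149.5 = 0.2368
χ² = 0.2368 + 0.2368 = 0.4736 ≈ 0.474
Degrees of freedom = 2 − 1 = 1; critical value at α = 0.05 is 3.841.
Since 0.474 < 3.841, we fail to reject the null hypothesis — the data are consistent with the 1:1 ratio.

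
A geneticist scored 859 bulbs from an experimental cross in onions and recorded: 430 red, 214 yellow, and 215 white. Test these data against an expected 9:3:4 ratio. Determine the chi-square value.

23.254

Total ratio parts = 16. Expected numbers out of 859:
  red: 859 × 9/16 = 483.1875
  yellow: 859 × 3/16 = 161.0625
  white: 859 × 4/16 = 214.75
χ² = Σ (O − E)² / E
  red: (430 − 483.1875)² / 483.1875 = 5.8547
  yellow: (214 − 161.0625)² / 161.0625 = 17.3993
  white: (215 − 214.75)² / 214.75 = 0.0003
χ² = 5.8547 + 17.3993 + 0.0003 = 23.2543 ≈ 23.254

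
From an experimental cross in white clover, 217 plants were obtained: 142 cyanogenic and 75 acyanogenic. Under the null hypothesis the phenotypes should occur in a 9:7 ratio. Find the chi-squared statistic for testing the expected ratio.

The 9:7 ratio has 16 parts, so with N = 217 the expected counts are:
  cyanogenic: 217 × 9/16 = 122.0625
  acyanogenic: 217 × 7/16 = 94.9375
χ² = Σ (O − E)² / E
  cyanogenic: (142 − 122.0625)² / 122.0625 = 3.2566
  acyanogenic: (75 − 94.9375)² / 94.9375 = 4.1870
χ² = 3.2566 + 4.1870 = 7.4436 ≈ 7.444

7.444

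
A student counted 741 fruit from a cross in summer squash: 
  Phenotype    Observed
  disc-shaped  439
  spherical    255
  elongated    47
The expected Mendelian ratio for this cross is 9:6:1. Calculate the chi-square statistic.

3.074

Total ratio parts = 16. Expected numbers out of 741:
  disc-shaped: 741 × 9/16 = 416.8125
  spherical: 741 × 6/16 = 277.875
  elongated: 741 × 1/16 = 46.3125
χ² = Σ (O − E)² / E
  disc-shaped: (439 − 416.8125)² / 416.8125 = 1.1811
  spherical: (255 − 277.875)² / 277.875 = 1.8831
  elongated: (47 − 46.3125)² / 46.3125 = 0.0102
χ² = 1.1811 + 1.8831 + 0.0102 = 3.0744 ≈ 3.074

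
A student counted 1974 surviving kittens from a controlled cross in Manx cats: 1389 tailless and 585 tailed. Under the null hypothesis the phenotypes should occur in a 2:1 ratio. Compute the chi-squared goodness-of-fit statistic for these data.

Expected counts for N = 1974 under a 2:1 ratio (total parts = 3):
  tailless: 1974 × 2/3 = 1316
  tailed: 1974 × 1/3 = 658
χ² = Σ (O − E)² / E
  tailless: (1389 − 1316)² / 1316 = 4.0494
  tailed: (585 − 658)² / 658 = 8.0988
χ² = 4.0494 + 8.0988 = 12.1482 ≈ 12.148

12.148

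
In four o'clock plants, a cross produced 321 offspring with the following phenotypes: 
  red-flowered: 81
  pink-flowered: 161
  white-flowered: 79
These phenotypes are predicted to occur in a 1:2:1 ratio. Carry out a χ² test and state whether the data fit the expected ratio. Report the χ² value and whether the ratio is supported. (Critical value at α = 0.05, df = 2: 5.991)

0.028; consistent

Total ratio parts = 4. Expected numbers out of 321:
  red-flowered: 321 × 1/4 = 80.25
  pink-flowered: 321 × 2/4 = 160.5
  white-flowered: 321 × 1/4 = 80.25
χ² = Σ (O − E)² / E
  red-flowered: (81 − 80.25)² / 80.25 = 0.0070
  pink-flowered: (161 − 160.5)² / 160.5 = 0.0016
  white-flowered: (79 − 80.25)² / 80.25 = 0.0195
χ² = 0.0070 + 0.0016 + 0.0195 = 0.0281 ≈ 0.028
Degrees of freedom = 3 − 1 = 2; critical value at α = 0.05 is 5.991.
Since 0.028 < 5.991, we fail to reject the null hypothesis — the data are consistent with the 1:2:1 ratio.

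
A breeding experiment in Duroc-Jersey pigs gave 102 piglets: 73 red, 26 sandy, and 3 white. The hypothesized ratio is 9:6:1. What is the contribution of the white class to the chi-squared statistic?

1.787

Expected counts for N = 102 under a 9:6:1 ratio (total parts = 16):
  red: 102 × 9/16 = 57.375
  sandy: 102 × 6/16 = 38.25
  white: 102 × 1/16 = 6.375
Contribution of white: (3 − 6.375)² / 6.375 = 1.7868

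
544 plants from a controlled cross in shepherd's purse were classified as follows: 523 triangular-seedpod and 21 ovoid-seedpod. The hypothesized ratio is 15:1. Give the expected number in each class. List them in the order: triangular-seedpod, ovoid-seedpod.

Under the 15:1 hypothesis (Σ ratio = 16, N = 544):
  triangular-seedpod: 544 × 15/16 = 510
  ovoid-seedpod: 544 × 1/16 = 34

510, 34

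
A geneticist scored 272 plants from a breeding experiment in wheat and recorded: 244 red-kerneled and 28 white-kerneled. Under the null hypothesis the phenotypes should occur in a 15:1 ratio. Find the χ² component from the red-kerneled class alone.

Expected counts for N = 272 under a 15:1 ratio (total parts = 16):
  red-kerneled: 272 × 15/16 = 255
  white-kerneled: 272 × 1/16 = 17
Contribution of red-kerneled: (244 − 255)² / 255 = 0.4745

0.475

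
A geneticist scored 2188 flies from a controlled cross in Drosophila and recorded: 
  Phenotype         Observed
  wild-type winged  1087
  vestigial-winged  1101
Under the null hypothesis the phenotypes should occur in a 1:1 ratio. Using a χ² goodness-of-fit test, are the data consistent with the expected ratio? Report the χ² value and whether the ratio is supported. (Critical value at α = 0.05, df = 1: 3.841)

0.090; consistent

Expected counts for N = 2188 under a 1:1 ratio (total parts = 2):
  wild-type winged: 2188 × 1/2 = 1094
  vestigial-winged: 2188 × 1/2 = 1094
χ² = Σ (O − E)² / E
  wild-type winged: (1087 − 1094)² / 1094 = 0.0448
  vestigial-winged: (1101 − 1094)² / 1094 = 0.0448
χ² = 0.0448 + 0.0448 = 0.0896 ≈ 0.090
Degrees of freedom = 2 − 1 = 1; critical value at α = 0.05 is 3.841.
Since 0.090 < 3.841, we fail to reject the null hypothesis — the data are consistent with the 1:1 ratio.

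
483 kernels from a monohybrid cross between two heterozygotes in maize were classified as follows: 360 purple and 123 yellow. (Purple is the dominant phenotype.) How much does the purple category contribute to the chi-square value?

0.014

For a monohybrid cross between heterozygotes with complete dominance, the expected phenotypic ratio is 3:1.
Expected counts for N = 483 under a 3:1 ratio (total parts = 4):
  purple: 483 × 3/4 = 362.25
  yellow: 483 × 1/4 = 120.75
Contribution of purple: (360 − 362.25)² / 362.25 = 0.0140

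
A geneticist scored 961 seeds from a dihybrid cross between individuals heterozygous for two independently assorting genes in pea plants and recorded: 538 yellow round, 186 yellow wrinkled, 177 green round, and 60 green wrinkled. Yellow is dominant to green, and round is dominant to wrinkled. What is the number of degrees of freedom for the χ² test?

3

A dihybrid F₂ with independent assortment and complete dominance at both loci gives a 9:3:3:1 phenotypic ratio.
A goodness-of-fit test with 4 phenotype classes has df = 4 − 1 = 3.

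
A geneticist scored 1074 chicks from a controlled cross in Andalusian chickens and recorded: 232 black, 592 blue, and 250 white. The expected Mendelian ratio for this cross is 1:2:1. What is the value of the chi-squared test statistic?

Total ratio parts = 4. Expected numbers out of 1074:
  black: 1074 × 1/4 = 268.5
  blue: 1074 × 2/4 = 537
  white: 1074 × 1/4 = 268.5
χ² = Σ (O − E)² / E
  black: (232 − 268.5)² / 268.5 = 4.9618
  blue: (592 − 537)² / 537 = 5.6331
  white: (250 − 268.5)² / 268.5 = 1.2747
χ² = 4.9618 + 5.6331 + 1.2747 = 11.8696 ≈ 11.870

11.870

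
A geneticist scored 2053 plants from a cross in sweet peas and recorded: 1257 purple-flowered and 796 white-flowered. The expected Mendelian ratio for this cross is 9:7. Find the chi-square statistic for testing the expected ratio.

Total ratio parts = 16. Expected numbers out of 2053:
  purple-flowered: 2053 × 9/16 = 1154.8125
  white-flowered: 2053 × 7/16 = 898.1875
χ² = Σ (O − E)² / E
  purple-flowered: (1257 − 1154.8125)² / 1154.8125 = 9.0424
  white-flowered: (796 − 898.1875)² / 898.1875 = 11.6260
χ² = 9.0424 + 11.6260 = 20.6684 ≈ 20.668

20.668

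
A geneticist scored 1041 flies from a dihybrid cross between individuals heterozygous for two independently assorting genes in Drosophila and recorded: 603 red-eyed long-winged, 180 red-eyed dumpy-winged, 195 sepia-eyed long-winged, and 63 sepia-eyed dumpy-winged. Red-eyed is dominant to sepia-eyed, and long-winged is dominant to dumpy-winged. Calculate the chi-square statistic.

A dihybrid F₂ with independent assortment and complete dominance at both loci gives a 9:3:3:1 phenotypic ratio.
Expected counts for N = 1041 under a 9:3:3:1 ratio (total parts = 16):
  red-eyed long-winged: 1041 × 9/16 = 585.5625
  red-eyed dumpy-winged: 1041 × 3/16 = 195.1875
  sepia-eyed long-winged: 1041 × 3/16 = 195.1875
  sepia-eyed dumpy-winged: 1041 × 1/16 = 65.0625
χ² = Σ (O − E)² / E
  red-eyed long-winged: (603 − 585.5625)² / 585.5625 = 0.5193
  red-eyed dumpy-winged: (180 − 195.1875)² / 195.1875 = 1.1817
  sepia-eyed long-winged: (195 − 195.1875)² / 195.1875 = 0.0002
  sepia-eyed dumpy-winged: (63 − 65.0625)² / 65.0625 = 0.0654
χ² = 0.5193 + 1.1817 + 0.0002 + 0.0654 = 1.7666 ≈ 1.767

1.767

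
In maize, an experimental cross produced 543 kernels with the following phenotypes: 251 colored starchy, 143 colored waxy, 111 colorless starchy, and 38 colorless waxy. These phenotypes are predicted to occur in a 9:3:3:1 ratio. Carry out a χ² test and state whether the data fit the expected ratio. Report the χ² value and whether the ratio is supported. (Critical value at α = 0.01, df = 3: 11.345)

27.680; not consistent

Total ratio parts = 16. Expected numbers out of 543:
  colored starchy: 543 × 9/16 = 305.4375
  colored waxy: 543 × 3/16 = 101.8125
  colorless starchy: 543 × 3/16 = 101.8125
  colorless waxy: 543 × 1/16 = 33.9375
χ² = Σ (O − E)² / E
  colored starchy: (251 − 305.4375)² / 305.4375 = 9.7023
  colored waxy: (143 − 101.8125)² / 101.8125 = 16.6621
  colorless starchy: (111 − 101.8125)² / 101.8125 = 0.8291
  colorless waxy: (38 − 33.9375)² / 33.9375 = 0.4863
χ² = 9.7023 + 16.6621 + 0.8291 + 0.4863 = 27.6798 ≈ 27.680
Degrees of freedom = 4 − 1 = 3; critical value at α = 0.01 is 11.345.
Since 27.680 > 11.345, we reject the null hypothesis — the data do not fit the 9:3:3:1 ratio.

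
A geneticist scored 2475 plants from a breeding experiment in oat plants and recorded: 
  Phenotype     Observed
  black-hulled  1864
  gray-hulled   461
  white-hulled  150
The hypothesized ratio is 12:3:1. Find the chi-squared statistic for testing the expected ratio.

The 12:3:1 ratio has 16 parts, so with N = 2475 the expected counts are:
  black-hulled: 2475 × 12/16 = 1856.25
  gray-hulled: 2475 × 3/16 = 464.0625
  white-hulled: 2475 × 1/16 = 154.6875
χ² = Σ (O − E)² / E
  black-hulled: (1864 − 1856.25)² / 1856.25 = 0.0324
  gray-hulled: (461 − 464.0625)² / 464.0625 = 0.0202
  white-hulled: (150 − 154.6875)² / 154.6875 = 0.1420
χ² = 0.0324 + 0.0202 + 0.1420 = 0.1946 ≈ 0.195

0.195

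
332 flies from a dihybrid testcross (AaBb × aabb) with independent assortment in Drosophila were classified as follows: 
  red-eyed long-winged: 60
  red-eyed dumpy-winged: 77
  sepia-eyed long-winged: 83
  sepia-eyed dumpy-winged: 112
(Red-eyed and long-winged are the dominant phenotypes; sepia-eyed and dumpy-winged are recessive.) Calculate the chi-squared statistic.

16.940

A dihybrid testcross with independent assortment gives a 1:1:1:1 ratio.
Total ratio parts = 4. Expected numbers out of 332:
  red-eyed long-winged: 332 × 1/4 = 83
  red-eyed dumpy-winged: 332 × 1/4 = 83
  sepia-eyed long-winged: 332 × 1/4 = 83
  sepia-eyed dumpy-winged: 332 × 1/4 = 83
χ² = Σ (O − E)² / E
  red-eyed long-winged: (60 − 83)² / 83 = 6.3735
  red-eyed dumpy-winged: (77 − 83)² / 83 = 0.4337
  sepia-eyed long-winged: (83 − 83)² / 83 = 0.0000
  sepia-eyed dumpy-winged: (112 − 83)² / 83 = 10.1325
χ² = 6.3735 + 0.4337 + 0.0000 + 10.1325 = 16.9397 ≈ 16.940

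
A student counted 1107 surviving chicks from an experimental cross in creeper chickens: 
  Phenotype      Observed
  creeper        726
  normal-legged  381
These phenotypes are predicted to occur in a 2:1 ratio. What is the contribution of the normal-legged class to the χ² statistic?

0.390

Under the 2:1 hypothesis (Σ ratio = 3, N = 1107):
  creeper: 1107 × 2/3 = 738
  normal-legged: 1107 × 1/3 = 369
Contribution of normal-legged: (381 − 369)² / 369 = 0.3902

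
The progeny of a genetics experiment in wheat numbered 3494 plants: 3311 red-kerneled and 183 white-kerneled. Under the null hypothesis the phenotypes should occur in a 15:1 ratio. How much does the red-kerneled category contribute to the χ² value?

0.382

The 15:1 ratio has 16 parts, so with N = 3494 the expected counts are:
  red-kerneled: 3494 × 15/16 = 3275.625
  white-kerneled: 3494 × 1/16 = 218.375
Contribution of red-kerneled: (3311 − 3275.625)² / 3275.625 = 0.3820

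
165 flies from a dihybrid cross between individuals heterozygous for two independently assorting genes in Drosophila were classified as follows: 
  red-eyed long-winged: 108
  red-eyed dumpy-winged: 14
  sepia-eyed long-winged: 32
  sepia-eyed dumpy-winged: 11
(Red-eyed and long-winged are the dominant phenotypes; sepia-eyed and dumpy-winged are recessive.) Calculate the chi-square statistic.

A dihybrid F₂ with independent assortment and complete dominance at both loci gives a 9:3:3:1 phenotypic ratio.
Total ratio parts = 16. Expected numbers out of 165:
  red-eyed long-winged: 165 × 9/16 = 92.8125
  red-eyed dumpy-winged: 165 × 3/16 = 30.9375
  sepia-eyed long-winged: 165 × 3/16 = 30.9375
  sepia-eyed dumpy-winged: 165 × 1/16 = 10.3125
χ² = Σ (O − E)² / E
  red-eyed long-winged: (108 − 92.8125)² / 92.8125 = 2.4852
  red-eyed dumpy-winged: (14 − 30.9375)² / 30.9375 = 9.2729
  sepia-eyed long-winged: (32 − 30.9375)² / 30.9375 = 0.0365
  sepia-eyed dumpy-winged: (11 − 10.3125)² / 10.3125 = 0.0458
χ² = 2.4852 + 9.2729 + 0.0365 + 0.0458 = 11.8404 ≈ 11.840

11.840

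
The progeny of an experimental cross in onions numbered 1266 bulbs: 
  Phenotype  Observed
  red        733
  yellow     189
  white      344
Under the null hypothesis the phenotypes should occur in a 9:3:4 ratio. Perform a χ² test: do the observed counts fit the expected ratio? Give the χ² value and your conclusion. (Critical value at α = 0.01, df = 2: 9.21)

12.860; not consistent

Total ratio parts = 16. Expected numbers out of 1266:
  red: 1266 × 9/16 = 712.125
  yellow: 1266 × 3/16 = 237.375
  white: 1266 × 4/16 = 316.5
χ² = Σ (O − E)² / E
  red: (733 − 712.125)² / 712.125 = 0.6119
  yellow: (189 − 237.375)² / 237.375 = 9.8584
  white: (344 − 316.5)² / 316.5 = 2.3894
χ² = 0.6119 + 9.8584 + 2.3894 = 12.8597 ≈ 12.860
Degrees of freedom = 3 − 1 = 2; critical value at α = 0.01 is 9.21.
Since 12.860 > 9.21, we reject the null hypothesis — the data do not fit the 9:3:4 ratio.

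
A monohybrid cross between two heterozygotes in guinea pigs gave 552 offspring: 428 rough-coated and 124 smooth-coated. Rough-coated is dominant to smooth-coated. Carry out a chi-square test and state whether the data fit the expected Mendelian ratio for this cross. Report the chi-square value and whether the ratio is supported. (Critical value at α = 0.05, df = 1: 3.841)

1.894; consistent

For a monohybrid cross between heterozygotes with complete dominance, the expected phenotypic ratio is 3:1.
Expected counts for N = 552 under a 3:1 ratio (total parts = 4):
  rough-coated: 552 × 3/4 = 414
  smooth-coated: 552 × 1/4 = 138
χ² = Σ (O − E)² / E
  rough-coated: (428 − 414)² / 414 = 0.4734
  smooth-coated: (124 − 138)² / 138 = 1.4203
χ² = 0.4734 + 1.4203 = 1.8937 ≈ 1.894
Degrees of freedom = 2 − 1 = 1; critical value at α = 0.05 is 3.841.
Since 1.894 < 3.841, we fail to reject the null hypothesis — the data are consistent with the 3:1 ratio.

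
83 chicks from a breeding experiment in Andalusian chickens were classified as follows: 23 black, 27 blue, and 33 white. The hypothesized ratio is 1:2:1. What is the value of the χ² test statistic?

12.542

The 1:2:1 ratio has 4 parts, so with N = 83 the expected counts are:
  black: 83 × 1/4 = 20.75
  blue: 83 × 2/4 = 41.5
  white: 83 × 1/4 = 20.75
χ² = Σ (O − E)² / E
  black: (23 − 20.75)² / 20.75 = 0.2440
  blue: (27 − 41.5)² / 41.5 = 5.0663
  white: (33 − 20.75)² / 20.75 = 7.2319
χ² = 0.2440 + 5.0663 + 7.2319 = 12.5422 ≈ 12.542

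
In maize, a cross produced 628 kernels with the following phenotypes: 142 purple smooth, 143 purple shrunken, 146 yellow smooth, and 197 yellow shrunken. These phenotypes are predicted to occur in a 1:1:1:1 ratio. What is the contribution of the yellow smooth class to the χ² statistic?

Under the 1:1:1:1 hypothesis (Σ ratio = 4, N = 628):
  purple smooth: 628 × 1/4 = 157
  purple shrunken: 628 × 1/4 = 157
  yellow smooth: 628 × 1/4 = 157
  yellow shrunken: 628 × 1/4 = 157
Contribution of yellow smooth: (146 − 157)² / 157 = 0.7707

0.771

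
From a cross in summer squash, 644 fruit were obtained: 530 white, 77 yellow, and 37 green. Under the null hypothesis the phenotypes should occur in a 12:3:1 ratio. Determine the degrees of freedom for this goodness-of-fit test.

2

A goodness-of-fit test with 3 phenotype classes has df = 3 − 1 = 2.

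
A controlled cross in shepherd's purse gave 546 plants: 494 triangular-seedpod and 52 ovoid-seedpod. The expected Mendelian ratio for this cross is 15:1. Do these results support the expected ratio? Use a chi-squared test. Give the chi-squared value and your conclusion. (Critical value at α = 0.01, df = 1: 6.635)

The 15:1 ratio has 16 parts, so with N = 546 the expected counts are:
  triangular-seedpod: 546 × 15/16 = 511.875
  ovoid-seedpod: 546 × 1/16 = 34.125
χ² = Σ (O − E)² / E
  triangular-seedpod: (494 − 511.875)² / 511.875 = 0.6242
  ovoid-seedpod: (52 − 34.125)² / 34.125 = 9.3631
χ² = 0.6242 + 9.3631 = 9.9873 ≈ 9.987
Degrees of freedom = 2 − 1 = 1; critical value at α = 0.01 is 6.635.
Since 9.987 > 6.635, we reject the null hypothesis — the data do not fit the 15:1 ratio.

9.987; not consistent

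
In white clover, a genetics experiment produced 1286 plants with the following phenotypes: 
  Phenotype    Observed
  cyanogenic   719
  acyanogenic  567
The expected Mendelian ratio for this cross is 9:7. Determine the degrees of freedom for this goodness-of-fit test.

A goodness-of-fit test with 2 phenotype classes has df = 2 − 1 = 1.

1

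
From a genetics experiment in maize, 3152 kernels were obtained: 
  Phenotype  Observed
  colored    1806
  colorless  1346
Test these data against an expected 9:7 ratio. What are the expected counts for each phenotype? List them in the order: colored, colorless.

1773, 1379

Under the 9:7 hypothesis (Σ ratio = 16, N = 3152):
  colored: 3152 × 9/16 = 1773
  colorless: 3152 × 7/16 = 1379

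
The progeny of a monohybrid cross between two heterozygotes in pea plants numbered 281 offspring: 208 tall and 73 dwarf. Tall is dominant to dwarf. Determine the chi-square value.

For a monohybrid cross between heterozygotes with complete dominance, the expected phenotypic ratio is 3:1.
Expected counts for N = 281 under a 3:1 ratio (total parts = 4):
  tall: 281 × 3/4 = 210.75
  dwarf: 281 × 1/4 = 70.25
χ² = Σ (O − E)² / E
  tall: (208 − 210.75)² / 210.75 = 0.0359
  dwarf: (73 − 70.25)² / 70.25 = 0.1077
χ² = 0.0359 + 0.1077 = 0.1436 ≈ 0.144

0.144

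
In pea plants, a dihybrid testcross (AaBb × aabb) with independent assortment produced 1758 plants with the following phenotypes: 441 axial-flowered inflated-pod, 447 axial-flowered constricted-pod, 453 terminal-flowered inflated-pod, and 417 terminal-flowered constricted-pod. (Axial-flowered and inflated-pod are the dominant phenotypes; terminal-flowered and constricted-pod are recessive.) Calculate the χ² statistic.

A dihybrid testcross with independent assortment gives a 1:1:1:1 ratio.
Expected counts for N = 1758 under a 1:1:1:1 ratio (total parts = 4):
  axial-flowered inflated-pod: 1758 × 1/4 = 439.5
  axial-flowered constricted-pod: 1758 × 1/4 = 439.5
  terminal-flowered inflated-pod: 1758 × 1/4 = 439.5
  terminal-flowered constricted-pod: 1758 × 1/4 = 439.5
χ² = Σ (O − E)² / E
  axial-flowered inflated-pod: (441 − 439.5)² / 439.5 = 0.0051
  axial-flowered constricted-pod: (447 − 439.5)² / 439.5 = 0.1280
  terminal-flowered inflated-pod: (453 − 439.5)² / 439.5 = 0.4147
  terminal-flowered constricted-pod: (417 − 439.5)² / 439.5 = 1.1519
χ² = 0.0051 + 0.1280 + 0.4147 + 1.1519 = 1.6997 ≈ 1.700

1.700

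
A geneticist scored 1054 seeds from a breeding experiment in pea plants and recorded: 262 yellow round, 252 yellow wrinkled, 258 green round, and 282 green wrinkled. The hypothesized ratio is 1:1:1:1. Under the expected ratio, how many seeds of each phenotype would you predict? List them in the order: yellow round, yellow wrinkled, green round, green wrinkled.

263.5, 263.5, 263.5, 263.5

Expected counts for N = 1054 under a 1:1:1:1 ratio (total parts = 4):
  yellow round: 1054 × 1/4 = 263.5
  yellow wrinkled: 1054 × 1/4 = 263.5
  green round: 1054 × 1/4 = 263.5
  green wrinkled: 1054 × 1/4 = 263.5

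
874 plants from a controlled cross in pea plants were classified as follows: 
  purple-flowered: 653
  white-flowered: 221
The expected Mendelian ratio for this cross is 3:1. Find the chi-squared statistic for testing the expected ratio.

Expected counts for N = 874 under a 3:1 ratio (total parts = 4):
  purple-flowered: 874 × 3/4 = 655.5
  white-flowered: 874 × 1/4 = 218.5
χ² = Σ (O − E)² / E
  purple-flowered: (653 − 655.5)² / 655.5 = 0.0095
  white-flowered: (221 − 218.5)² / 218.5 = 0.0286
χ² = 0.0095 + 0.0286 = 0.0381 ≈ 0.038

0.038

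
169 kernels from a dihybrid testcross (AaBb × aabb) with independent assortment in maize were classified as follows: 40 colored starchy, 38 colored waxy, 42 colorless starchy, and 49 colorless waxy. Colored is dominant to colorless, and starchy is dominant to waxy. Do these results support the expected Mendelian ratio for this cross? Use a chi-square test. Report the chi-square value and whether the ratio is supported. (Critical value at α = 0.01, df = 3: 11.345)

A dihybrid testcross with independent assortment gives a 1:1:1:1 ratio.
Expected counts for N = 169 under a 1:1:1:1 ratio (total parts = 4):
  colored starchy: 169 × 1/4 = 42.25
  colored waxy: 169 × 1/4 = 42.25
  colorless starchy: 169 × 1/4 = 42.25
  colorless waxy: 169 × 1/4 = 42.25
χ² = Σ (O − E)² / E
  colored starchy: (40 − 42.25)² / 42.25 = 0.1198
  colored waxy: (38 − 42.25)² / 42.25 = 0.4275
  colorless starchy: (42 − 42.25)² / 42.25 = 0.0015
  colorless waxy: (49 − 42.25)² / 42.25 = 1.0784
χ² = 0.1198 + 0.4275 + 0.0015 + 1.0784 = 1.6272 ≈ 1.627
Degrees of freedom = 4 − 1 = 3; critical value at α = 0.01 is 11.345.
Since 1.627 < 11.345, we fail to reject the null hypothesis — the data are consistent with the 1:1:1:1 ratio.

1.627; consistent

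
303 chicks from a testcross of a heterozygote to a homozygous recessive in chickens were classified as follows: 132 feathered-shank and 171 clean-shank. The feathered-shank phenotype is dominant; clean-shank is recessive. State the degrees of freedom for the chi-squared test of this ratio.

A testcross of a heterozygote (Aa × aa) gives a 1:1 phenotypic ratio.
A goodness-of-fit test with 2 phenotype classes has df = 2 − 1 = 1.

1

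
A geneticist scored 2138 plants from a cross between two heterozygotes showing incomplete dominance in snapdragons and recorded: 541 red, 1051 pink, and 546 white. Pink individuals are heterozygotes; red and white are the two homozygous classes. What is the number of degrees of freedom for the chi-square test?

With incomplete dominance, a heterozygote × heterozygote cross gives a 1:2:1 phenotypic ratio.
A goodness-of-fit test with 3 phenotype classes has df = 3 − 1 = 2.

2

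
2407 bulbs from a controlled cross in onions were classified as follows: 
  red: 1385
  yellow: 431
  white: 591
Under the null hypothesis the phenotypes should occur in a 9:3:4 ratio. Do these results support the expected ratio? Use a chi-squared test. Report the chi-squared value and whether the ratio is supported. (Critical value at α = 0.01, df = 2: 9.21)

Total ratio parts = 16. Expected numbers out of 2407:
  red: 2407 × 9/16 = 1353.9375
  yellow: 2407 × 3/16 = 451.3125
  white: 2407 × 4/16 = 601.75
χ² = Σ (O − E)² / E
  red: (1385 − 1353.9375)² / 1353.9375 = 0.7126
  yellow: (431 − 451.3125)² / 451.3125 = 0.9142
  white: (591 − 601.75)² / 601.75 = 0.1920
χ² = 0.7126 + 0.9142 + 0.1920 = 1.8188 ≈ 1.819
Degrees of freedom = 3 − 1 = 2; critical value at α = 0.01 is 9.21.
Since 1.819 < 9.21, we fail to reject the null hypothesis — the data are consistent with the 9:3:4 ratio.

1.819; consistent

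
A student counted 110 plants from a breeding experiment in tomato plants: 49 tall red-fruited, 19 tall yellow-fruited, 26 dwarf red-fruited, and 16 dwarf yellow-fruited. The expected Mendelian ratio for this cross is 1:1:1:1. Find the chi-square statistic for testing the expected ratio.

Expected counts for N = 110 under a 1:1:1:1 ratio (total parts = 4):
  tall red-fruited: 110 × 1/4 = 27.5
  tall yellow-fruited: 110 × 1/4 = 27.5
  dwarf red-fruited: 110 × 1/4 = 27.5
  dwarf yellow-fruited: 110 × 1/4 = 27.5
χ² = Σ (O − E)² / E
  tall red-fruited: (49 − 27.5)² / 27.5 = 16.8091
  tall yellow-fruited: (19 − 27.5)² / 27.5 = 2.6273
  dwarf red-fruited: (26 − 27.5)² / 27.5 = 0.0818
  dwarf yellow-fruited: (16 − 27.5)² / 27.5 = 4.8091
χ² = 16.8091 + 2.6273 + 0.0818 + 4.8091 = 24.3273 ≈ 24.327

24.327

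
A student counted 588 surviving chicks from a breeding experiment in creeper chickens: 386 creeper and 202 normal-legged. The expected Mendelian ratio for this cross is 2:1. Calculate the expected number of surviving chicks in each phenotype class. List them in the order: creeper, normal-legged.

Total ratio parts = 3. Expected numbers out of 588:
  creeper: 588 × 2/3 = 392
  normal-legged: 588 × 1/3 = 196

392, 196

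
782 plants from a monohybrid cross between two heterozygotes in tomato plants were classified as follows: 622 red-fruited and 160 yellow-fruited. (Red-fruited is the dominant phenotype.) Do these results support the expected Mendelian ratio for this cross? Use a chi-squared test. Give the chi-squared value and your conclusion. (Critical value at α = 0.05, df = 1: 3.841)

For a monohybrid cross between heterozygotes with complete dominance, the expected phenotypic ratio is 3:1.
Under the 3:1 hypothesis (Σ ratio = 4, N = 782):
  red-fruited: 782 × 3/4 = 586.5
  yellow-fruited: 782 × 1/4 = 195.5
χ² = Σ (O − E)² / E
  red-fruited: (622 − 586.5)² / 586.5 = 2.1488
  yellow-fruited: (160 − 195.5)² / 195.5 = 6.4463
χ² = 2.1488 + 6.4463 = 8.5951 ≈ 8.595
Degrees of freedom = 2 − 1 = 1; critical value at α = 0.05 is 3.841.
Since 8.595 > 3.841, we reject the null hypothesis — the data do not fit the 3:1 ratio.

8.595; not consistent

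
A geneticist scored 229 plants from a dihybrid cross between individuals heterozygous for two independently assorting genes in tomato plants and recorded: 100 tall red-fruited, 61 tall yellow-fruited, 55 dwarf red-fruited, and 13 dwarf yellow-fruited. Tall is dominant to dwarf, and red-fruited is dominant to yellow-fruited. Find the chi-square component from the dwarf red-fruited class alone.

3.389

A dihybrid F₂ with independent assortment and complete dominance at both loci gives a 9:3:3:1 phenotypic ratio.
Expected counts for N = 229 under a 9:3:3:1 ratio (total parts = 16):
  tall red-fruited: 229 × 9/16 = 128.8125
  tall yellow-fruited: 229 × 3/16 = 42.9375
  dwarf red-fruited: 229 × 3/16 = 42.9375
  dwarf yellow-fruited: 229 × 1/16 = 14.3125
Contribution of dwarf red-fruited: (55 − 42.9375)² / 42.9375 = 3.3887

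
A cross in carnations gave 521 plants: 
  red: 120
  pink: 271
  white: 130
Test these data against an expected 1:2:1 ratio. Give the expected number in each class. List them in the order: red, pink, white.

130.25, 260.5, 130.25

Under the 1:2:1 hypothesis (Σ ratio = 4, N = 521):
  red: 521 × 1/4 = 130.25
  pink: 521 × 2/4 = 260.5
  white: 521 × 1/4 = 130.25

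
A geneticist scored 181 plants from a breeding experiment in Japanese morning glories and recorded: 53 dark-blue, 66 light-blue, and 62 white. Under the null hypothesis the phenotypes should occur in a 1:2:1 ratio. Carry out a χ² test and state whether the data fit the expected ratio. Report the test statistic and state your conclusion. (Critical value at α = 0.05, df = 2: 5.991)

Under the 1:2:1 hypothesis (Σ ratio = 4, N = 181):
  dark-blue: 181 × 1/4 = 45.25
  light-blue: 181 × 2/4 = 90.5
  white: 181 × 1/4 = 45.25
χ² = Σ (O − E)² / E
  dark-blue: (53 − 45.25)² / 45.25 = 1.3273
  light-blue: (66 − 90.5)² / 90.5 = 6.6326
  white: (62 − 45.25)² / 45.25 = 6.2003
χ² = 1.3273 + 6.6326 + 6.2003 = 14.1602 ≈ 14.160
Degrees of freedom = 3 − 1 = 2; critical value at α = 0.05 is 5.991.
Since 14.160 > 5.991, we reject the null hypothesis — the data do not fit the 1:2:1 ratio.

14.160; not consistent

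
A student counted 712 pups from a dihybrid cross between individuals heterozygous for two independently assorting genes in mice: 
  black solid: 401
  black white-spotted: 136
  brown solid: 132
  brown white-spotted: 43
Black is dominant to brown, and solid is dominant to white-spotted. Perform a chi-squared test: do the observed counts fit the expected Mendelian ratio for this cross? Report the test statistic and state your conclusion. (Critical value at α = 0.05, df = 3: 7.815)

A dihybrid F₂ with independent assortment and complete dominance at both loci gives a 9:3:3:1 phenotypic ratio.
Expected counts for N = 712 under a 9:3:3:1 ratio (total parts = 16):
  black solid: 712 × 9/16 = 400.5
  black white-spotted: 712 × 3/16 = 133.5
  brown solid: 712 × 3/16 = 133.5
  brown white-spotted: 712 × 1/16 = 44.5
χ² = Σ (O − E)² / E
  black solid: (401 − 400.5)² / 400.5 = 0.0006
  black white-spotted: (136 − 133.5)² / 133.5 = 0.0468
  brown solid: (132 − 133.5)² / 133.5 = 0.0169
  brown white-spotted: (43 − 44.5)² / 44.5 = 0.0506
χ² = 0.0006 + 0.0468 + 0.0169 + 0.0506 = 0.1149 ≈ 0.115
Degrees of freedom = 4 − 1 = 3; critical value at α = 0.05 is 7.815.
Since 0.115 < 7.815, we fail to reject the null hypothesis — the data are consistent with the 9:3:3:1 ratio.

0.115; consistent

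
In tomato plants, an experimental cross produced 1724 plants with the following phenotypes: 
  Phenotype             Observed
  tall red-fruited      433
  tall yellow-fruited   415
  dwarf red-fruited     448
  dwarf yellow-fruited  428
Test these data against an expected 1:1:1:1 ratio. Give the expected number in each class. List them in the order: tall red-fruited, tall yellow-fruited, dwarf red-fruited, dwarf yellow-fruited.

Under the 1:1:1:1 hypothesis (Σ ratio = 4, N = 1724):
  tall red-fruited: 1724 × 1/4 = 431
  tall yellow-fruited: 1724 × 1/4 = 431
  dwarf red-fruited: 1724 × 1/4 = 431
  dwarf yellow-fruited: 1724 × 1/4 = 431

431, 431, 431, 431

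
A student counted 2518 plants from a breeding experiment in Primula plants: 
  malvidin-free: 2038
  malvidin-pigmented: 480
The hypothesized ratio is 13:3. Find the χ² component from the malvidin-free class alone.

The 13:3 ratio has 16 parts, so with N = 2518 the expected counts are:
  malvidin-free: 2518 × 13/16 = 2045.875
  malvidin-pigmented: 2518 × 3/16 = 472.125
Contribution of malvidin-free: (2038 − 2045.875)² / 2045.875 = 0.0303

0.030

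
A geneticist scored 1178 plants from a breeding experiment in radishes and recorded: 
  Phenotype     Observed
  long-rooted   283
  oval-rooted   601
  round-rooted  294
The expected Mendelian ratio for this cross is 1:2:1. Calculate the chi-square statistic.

The 1:2:1 ratio has 4 parts, so with N = 1178 the expected counts are:
  long-rooted: 1178 × 1/4 = 294.5
  oval-rooted: 1178 × 2/4 = 589
  round-rooted: 1178 × 1/4 = 294.5
χ² = Σ (O − E)² / E
  long-rooted: (283 − 294.5)² / 294.5 = 0.4491
  oval-rooted: (601 − 589)² / 589 = 0.2445
  round-rooted: (294 − 294.5)² / 294.5 = 0.0008
χ² = 0.4491 + 0.2445 + 0.0008 = 0.6944 ≈ 0.694

0.694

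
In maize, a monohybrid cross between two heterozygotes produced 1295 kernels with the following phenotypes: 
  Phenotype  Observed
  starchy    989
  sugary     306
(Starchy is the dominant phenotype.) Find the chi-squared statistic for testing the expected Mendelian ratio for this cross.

1.298

For a monohybrid cross between heterozygotes with complete dominance, the expected phenotypic ratio is 3:1.
Expected counts for N = 1295 under a 3:1 ratio (total parts = 4):
  starchy: 1295 × 3/4 = 971.25
  sugary: 1295 × 1/4 = 323.75
χ² = Σ (O − E)² / E
  starchy: (989 − 971.25)² / 971.25 = 0.3244
  sugary: (306 − 323.75)² / 323.75 = 0.9732
χ² = 0.3244 + 0.9732 = 1.2976 ≈ 1.298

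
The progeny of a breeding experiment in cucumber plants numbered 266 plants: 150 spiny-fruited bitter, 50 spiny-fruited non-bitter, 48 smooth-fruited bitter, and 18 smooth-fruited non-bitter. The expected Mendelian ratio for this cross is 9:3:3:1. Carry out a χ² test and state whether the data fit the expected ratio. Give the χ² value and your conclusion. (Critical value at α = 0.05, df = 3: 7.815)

Expected counts for N = 266 under a 9:3:3:1 ratio (total parts = 16):
  spiny-fruited bitter: 266 × 9/16 = 149.625
  spiny-fruited non-bitter: 266 × 3/16 = 49.875
  smooth-fruited bitter: 266 × 3/16 = 49.875
  smooth-fruited non-bitter: 266 × 1/16 = 16.625
χ² = Σ (O − E)² / E
  spiny-fruited bitter: (150 − 149.625)² / 149.625 = 0.0009
  spiny-fruited non-bitter: (50 − 49.875)² / 49.875 = 0.0003
  smooth-fruited bitter: (48 − 49.875)² / 49.875 = 0.0705
  smooth-fruited non-bitter: (18 − 16.625)² / 16.625 = 0.1137
χ² = 0.0009 + 0.0003 + 0.0705 + 0.1137 = 0.1854 ≈ 0.185
Degrees of freedom = 4 − 1 = 3; critical value at α = 0.05 is 7.815.
Since 0.185 < 7.815, we fail to reject the null hypothesis — the data are consistent with the 9:3:3:1 ratio.

0.185; consistent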